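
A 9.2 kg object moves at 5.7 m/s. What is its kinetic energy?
KE = ½mv² = ½×9.2×5.7² = 149.454 J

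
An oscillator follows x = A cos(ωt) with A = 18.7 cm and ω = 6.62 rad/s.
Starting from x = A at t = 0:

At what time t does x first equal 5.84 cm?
cos(ωt) = x/A = 5.84/18.7 = 0.3123
ωt = arccos(0.3123) = 1.253 rad
t = 1.253/6.62 = 0.1893 s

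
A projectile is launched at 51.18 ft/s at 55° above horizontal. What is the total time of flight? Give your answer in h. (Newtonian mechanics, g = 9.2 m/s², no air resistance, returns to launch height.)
T = 2v₀sin(θ)/g (with unit conversion) = 0.0007716 h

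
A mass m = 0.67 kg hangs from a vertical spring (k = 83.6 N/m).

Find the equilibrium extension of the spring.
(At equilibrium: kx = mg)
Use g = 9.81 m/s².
x_eq = mg/k = 0.67×9.81/83.6 = 0.07862 m = 7.862 cm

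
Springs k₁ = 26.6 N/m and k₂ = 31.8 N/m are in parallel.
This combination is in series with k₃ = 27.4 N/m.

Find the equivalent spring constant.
k₁₂ = k₁ + k₂ = 58.4 N/m (parallel)
1/k_eq = 1/k₁₂ + 1/k₃ → k_eq = 18.65 N/m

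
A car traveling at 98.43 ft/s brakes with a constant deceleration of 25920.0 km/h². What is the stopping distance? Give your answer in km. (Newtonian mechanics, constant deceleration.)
d = v₀² / (2a) (with unit conversion) = 0.225 km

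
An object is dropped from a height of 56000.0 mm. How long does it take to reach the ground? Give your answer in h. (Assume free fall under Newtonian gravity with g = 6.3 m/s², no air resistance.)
t = √(2h/g) (with unit conversion) = 0.001171 h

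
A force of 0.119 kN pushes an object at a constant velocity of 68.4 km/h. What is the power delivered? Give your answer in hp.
P = Fv = 119 N × 19 m/s = 2261 W = 3.032 hp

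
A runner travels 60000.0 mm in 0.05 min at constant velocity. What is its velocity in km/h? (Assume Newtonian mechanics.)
v = d/t (with unit conversion) = 72.0 km/h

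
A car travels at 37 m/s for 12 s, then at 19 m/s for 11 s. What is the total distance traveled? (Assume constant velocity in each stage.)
d₁ = v₁t₁ = 37 × 12 = 444 m
d₂ = v₂t₂ = 19 × 11 = 209 m
d_total = 444 + 209 = 653 m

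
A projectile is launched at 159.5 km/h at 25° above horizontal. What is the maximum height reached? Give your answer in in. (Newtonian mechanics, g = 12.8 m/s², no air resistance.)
H = v₀²sin²(θ)/(2g) (with unit conversion) = 539.2 in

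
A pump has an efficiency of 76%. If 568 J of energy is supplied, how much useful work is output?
W_out = η × W_in = 0.76 × 568 = 431.68 J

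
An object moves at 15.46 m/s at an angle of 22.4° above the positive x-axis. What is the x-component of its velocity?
vₓ = v cos(θ) = 15.46 × cos(22.4°) = 14.29 m/s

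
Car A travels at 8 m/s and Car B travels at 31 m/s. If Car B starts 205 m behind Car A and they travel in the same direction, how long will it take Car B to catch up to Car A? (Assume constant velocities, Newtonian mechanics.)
Relative speed: v_rel = 31 - 8 = 23 m/s
Time to catch: t = d₀/v_rel = 205/23 = 8.91 s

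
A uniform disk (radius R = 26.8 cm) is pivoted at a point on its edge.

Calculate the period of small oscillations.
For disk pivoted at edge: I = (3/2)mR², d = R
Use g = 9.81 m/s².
I/m = (3/2)R² = 0.1077 m²; d = R = 0.268 m
T = 2π√((3/2)R²/(gR)) = 2π√(3R/(2g)) = 1.272 s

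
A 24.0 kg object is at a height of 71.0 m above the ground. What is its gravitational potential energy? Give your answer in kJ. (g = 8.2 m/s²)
PE = mgh = 24 kg × 8.2 m/s² × 71 m = 1.397e+04 J = 13.97 kJ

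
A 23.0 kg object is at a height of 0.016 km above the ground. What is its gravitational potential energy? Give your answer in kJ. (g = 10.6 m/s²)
PE = mgh = 23 kg × 10.6 m/s² × 16 m = 3901 J = 3.901 kJ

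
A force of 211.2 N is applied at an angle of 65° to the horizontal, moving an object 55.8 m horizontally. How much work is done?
W = Fd cosθ = 211.2×55.8×cos(65°) = 4980.5 J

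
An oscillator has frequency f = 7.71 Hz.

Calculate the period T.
T = 1/f = 1/7.71 = 0.1297 s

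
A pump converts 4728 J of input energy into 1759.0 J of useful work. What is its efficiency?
η = W_out/W_in = 1759.0/4728 = 0.372 = 37.2%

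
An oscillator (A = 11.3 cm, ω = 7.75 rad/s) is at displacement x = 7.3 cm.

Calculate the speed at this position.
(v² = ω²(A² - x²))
v = ω√(A² − x²) = 7.75×√(0.113² − 0.073²) = 0.6685 m/s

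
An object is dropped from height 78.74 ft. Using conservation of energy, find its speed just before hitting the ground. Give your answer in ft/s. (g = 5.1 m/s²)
mgh = ½mv² → v = √(2gh) = √(2×5.1×24) = 15.65 m/s = 51.33 ft/s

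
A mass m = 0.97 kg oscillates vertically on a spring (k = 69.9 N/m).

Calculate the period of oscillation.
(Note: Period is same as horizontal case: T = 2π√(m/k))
T = 2π√(m/k) = 2π√(0.97/69.9) = 0.7402 s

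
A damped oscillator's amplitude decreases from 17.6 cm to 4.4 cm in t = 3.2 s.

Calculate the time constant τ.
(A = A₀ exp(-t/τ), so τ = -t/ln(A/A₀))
A/A₀ = 4.4/17.6 = 0.25; ln(A/A₀) = -1.386
τ = −t/ln(A/A₀) = −3.2/-1.386 = 2.308 s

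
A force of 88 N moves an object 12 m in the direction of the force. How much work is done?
W = Fd = 88×12 = 1056.0 J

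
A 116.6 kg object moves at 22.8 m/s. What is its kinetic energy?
KE = ½mv² = ½×116.6×22.8² = 30306.67 J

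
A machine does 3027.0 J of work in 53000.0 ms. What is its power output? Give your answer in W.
P = W/t = 3027 J / 53 s = 57.11 W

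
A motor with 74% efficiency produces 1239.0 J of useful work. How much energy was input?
W_in = W_out/η = 1239.0/0.74 = 1674.3 J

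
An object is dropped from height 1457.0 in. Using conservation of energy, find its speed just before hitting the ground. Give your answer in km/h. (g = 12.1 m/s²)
mgh = ½mv² → v = √(2gh) = √(2×12.1×37.01) = 29.93 m/s = 107.7 km/h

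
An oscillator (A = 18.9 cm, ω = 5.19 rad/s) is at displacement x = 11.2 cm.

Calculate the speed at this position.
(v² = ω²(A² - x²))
v = ω√(A² − x²) = 5.19×√(0.189² − 0.112²) = 0.7901 m/s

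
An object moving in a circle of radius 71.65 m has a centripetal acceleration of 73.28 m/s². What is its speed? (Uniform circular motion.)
v = √(a_c × r) = √(73.28 × 71.65) = 72.46 m/s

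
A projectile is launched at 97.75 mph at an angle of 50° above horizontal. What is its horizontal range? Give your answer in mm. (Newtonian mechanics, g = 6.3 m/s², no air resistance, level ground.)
R = v₀² sin(2θ) / g (with unit conversion) = 298500.0 mm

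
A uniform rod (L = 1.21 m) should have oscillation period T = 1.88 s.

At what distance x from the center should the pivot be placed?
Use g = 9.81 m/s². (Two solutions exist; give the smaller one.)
T = 2π√((L²/12 + x²)/(gx)). Let c = T²g/(4π²) = 0.8783.
x² − cx + L²/12 = 0 → x = (c − √(c² − L²/3))/2 = 0.173 m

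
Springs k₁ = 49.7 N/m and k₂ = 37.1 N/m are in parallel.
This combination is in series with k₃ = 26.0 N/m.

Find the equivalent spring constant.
k₁₂ = k₁ + k₂ = 86.8 N/m (parallel)
1/k_eq = 1/k₁₂ + 1/k₃ → k_eq = 20.01 N/m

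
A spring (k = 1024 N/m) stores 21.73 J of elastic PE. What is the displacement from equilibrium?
PE = ½kx² → x = √(2PE/k) = √(2×21.73/1024) = 0.206 m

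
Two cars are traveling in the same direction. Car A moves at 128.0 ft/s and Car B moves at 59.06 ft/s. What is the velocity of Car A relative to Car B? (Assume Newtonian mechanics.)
v_rel = v_A - v_B = 128.0 - 59.06 = 68.94 ft/s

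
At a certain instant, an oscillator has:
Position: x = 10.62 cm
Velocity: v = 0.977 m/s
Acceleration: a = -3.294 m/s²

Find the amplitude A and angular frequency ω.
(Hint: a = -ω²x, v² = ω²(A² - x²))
a = −ω²x → ω = √(|a|/x) = √(3.294/0.1062) = 5.569 rad/s
v² = ω²(A² − x²) → A = √(x² + v²/ω²) = √(0.1062² + 0.977²/5.569²) = 0.2051 m = 20.51 cm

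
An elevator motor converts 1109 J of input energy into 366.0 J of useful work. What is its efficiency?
η = W_out/W_in = 366.0/1109 = 0.33 = 33.0%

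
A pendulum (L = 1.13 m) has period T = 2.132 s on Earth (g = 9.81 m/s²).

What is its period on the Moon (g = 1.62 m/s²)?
T = 2π√(L/g), so T_moon/T_earth = √(g_earth/g_moon)
T_moon = 2π√(1.13/1.62) = 5.248 s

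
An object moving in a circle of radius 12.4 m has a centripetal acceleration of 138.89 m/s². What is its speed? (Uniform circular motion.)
v = √(a_c × r) = √(138.89 × 12.4) = 41.5 m/s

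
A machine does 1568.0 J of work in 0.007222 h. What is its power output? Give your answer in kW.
P = W/t = 1568 J / 26 s = 60.31 W = 0.06031 kW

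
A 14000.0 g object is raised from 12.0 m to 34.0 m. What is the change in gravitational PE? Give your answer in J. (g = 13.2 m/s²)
ΔPE = mg(h₂ − h₁) = 14 kg × 13.2 m/s² × (34 − 12) m = 4066 J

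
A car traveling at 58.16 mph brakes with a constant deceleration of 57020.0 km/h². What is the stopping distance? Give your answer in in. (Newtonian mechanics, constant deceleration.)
d = v₀² / (2a) (with unit conversion) = 3025.0 in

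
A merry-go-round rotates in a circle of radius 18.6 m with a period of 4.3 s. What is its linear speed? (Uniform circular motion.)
v = 2πr/T = 2π×18.6/4.3 = 27.18 m/s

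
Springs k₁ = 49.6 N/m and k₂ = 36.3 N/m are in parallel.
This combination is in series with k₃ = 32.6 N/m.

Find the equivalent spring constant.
k₁₂ = k₁ + k₂ = 85.9 N/m (parallel)
1/k_eq = 1/k₁₂ + 1/k₃ → k_eq = 23.63 N/m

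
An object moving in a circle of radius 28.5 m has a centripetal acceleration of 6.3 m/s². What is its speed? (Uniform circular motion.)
v = √(a_c × r) = √(6.3 × 28.5) = 13.4 m/s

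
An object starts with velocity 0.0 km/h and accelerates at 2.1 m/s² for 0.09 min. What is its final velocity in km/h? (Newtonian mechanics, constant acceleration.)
v = v₀ + at (with unit conversion) = 40.82 km/h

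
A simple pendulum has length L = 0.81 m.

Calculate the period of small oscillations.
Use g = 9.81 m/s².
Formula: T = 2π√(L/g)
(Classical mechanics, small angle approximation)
T = 2π√(L/g) = 2π√(0.81/9.81) = 1.805 s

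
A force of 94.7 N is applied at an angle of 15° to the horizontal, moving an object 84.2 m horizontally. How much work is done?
W = Fd cosθ = 94.7×84.2×cos(15°) = 7702.0 J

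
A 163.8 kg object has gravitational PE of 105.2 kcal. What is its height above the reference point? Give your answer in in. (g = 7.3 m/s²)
PE = mgh → h = PE/(mg) = 4.402e+05 J / (163.8 kg × 7.3 m/s²) = 368.1 m = 14490.0 in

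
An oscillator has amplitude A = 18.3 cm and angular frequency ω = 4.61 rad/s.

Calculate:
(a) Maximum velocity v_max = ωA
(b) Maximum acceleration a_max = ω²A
v_max = ωA = 4.61×0.183 = 0.8436 m/s
a_max = ω²A = 4.61²×0.183 = 3.889 m/s²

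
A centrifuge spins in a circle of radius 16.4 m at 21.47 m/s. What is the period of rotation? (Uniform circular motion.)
T = 2πr/v = 2π×16.4/21.47 = 4.8 s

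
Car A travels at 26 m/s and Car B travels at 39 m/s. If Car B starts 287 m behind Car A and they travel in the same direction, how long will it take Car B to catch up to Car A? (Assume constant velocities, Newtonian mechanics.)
Relative speed: v_rel = 39 - 26 = 13 m/s
Time to catch: t = d₀/v_rel = 287/13 = 22.08 s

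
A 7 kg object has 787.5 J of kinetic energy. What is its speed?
KE = ½mv² → v = √(2KE/m) = √(2×787.5/7) = 15.0 m/s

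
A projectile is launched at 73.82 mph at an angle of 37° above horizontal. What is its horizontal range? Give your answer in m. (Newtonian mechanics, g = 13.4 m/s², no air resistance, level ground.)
R = v₀² sin(2θ) / g (with unit conversion) = 78.12 m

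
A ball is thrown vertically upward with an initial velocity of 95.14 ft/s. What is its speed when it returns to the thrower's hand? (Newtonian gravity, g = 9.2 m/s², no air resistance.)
By conservation of energy, the ball returns at the same speed = 95.14 ft/s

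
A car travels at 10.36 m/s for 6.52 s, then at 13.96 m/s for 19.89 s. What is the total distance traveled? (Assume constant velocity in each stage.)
d₁ = v₁t₁ = 10.36 × 6.52 = 67.5472 m
d₂ = v₂t₂ = 13.96 × 19.89 = 277.664 m
d_total = 67.5472 + 277.664 = 345.21 m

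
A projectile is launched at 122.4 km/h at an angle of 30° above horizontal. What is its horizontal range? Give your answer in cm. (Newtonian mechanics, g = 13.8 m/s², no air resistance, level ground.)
R = v₀² sin(2θ) / g (with unit conversion) = 7255.0 cm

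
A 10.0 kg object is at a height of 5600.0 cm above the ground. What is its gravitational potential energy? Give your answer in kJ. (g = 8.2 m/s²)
PE = mgh = 10 kg × 8.2 m/s² × 56 m = 4592 J = 4.592 kJ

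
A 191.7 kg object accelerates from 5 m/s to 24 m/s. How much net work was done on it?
W_net = ΔKE = ½m(v₂² − v₁²) = ½×191.7×(24² − 5²) = 52813.35 J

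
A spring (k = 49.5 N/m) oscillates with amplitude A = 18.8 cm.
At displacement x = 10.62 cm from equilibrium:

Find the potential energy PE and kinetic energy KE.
E_total = ½kA² = ½×49.5×(0.188)² = 0.8748 J
PE = ½kx² = ½×49.5×(0.1062)² = 0.2791 J
KE = E_total − PE = 0.5956 J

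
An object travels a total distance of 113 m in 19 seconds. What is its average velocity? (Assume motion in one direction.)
v_avg = Δd / Δt = 113 / 19 = 5.95 m/s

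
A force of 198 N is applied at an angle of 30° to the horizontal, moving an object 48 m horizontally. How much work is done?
W = Fd cosθ = 198×48×cos(30°) = 8230.7 J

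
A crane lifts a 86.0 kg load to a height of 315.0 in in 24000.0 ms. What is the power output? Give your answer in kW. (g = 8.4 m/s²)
W = mgh = 86×8.4×8.001 = 5780 J
P = W/t = 5780/24 = 240.8 W = 0.2408 kW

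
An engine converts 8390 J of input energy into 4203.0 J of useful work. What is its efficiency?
η = W_out/W_in = 4203.0/8390 = 0.501 = 50.1%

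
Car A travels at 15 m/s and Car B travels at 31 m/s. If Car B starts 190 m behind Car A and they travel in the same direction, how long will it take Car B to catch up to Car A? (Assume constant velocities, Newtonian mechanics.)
Relative speed: v_rel = 31 - 15 = 16 m/s
Time to catch: t = d₀/v_rel = 190/16 = 11.88 s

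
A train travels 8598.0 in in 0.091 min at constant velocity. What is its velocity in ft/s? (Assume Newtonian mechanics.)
v = d/t (with unit conversion) = 131.2 ft/s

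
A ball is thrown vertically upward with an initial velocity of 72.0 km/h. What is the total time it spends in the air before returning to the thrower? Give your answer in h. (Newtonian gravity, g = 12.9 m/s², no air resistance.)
t_total = 2v₀/g (with unit conversion) = 0.0008613 h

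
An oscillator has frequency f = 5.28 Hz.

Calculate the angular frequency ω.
ω = 2πf = 2π×5.28 = 33.18 rad/s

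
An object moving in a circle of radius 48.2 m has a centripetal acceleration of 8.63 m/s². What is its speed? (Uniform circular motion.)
v = √(a_c × r) = √(8.63 × 48.2) = 20.4 m/s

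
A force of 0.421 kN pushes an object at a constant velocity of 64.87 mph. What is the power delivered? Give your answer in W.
P = Fv = 421 N × 29 m/s = 1.221e+04 W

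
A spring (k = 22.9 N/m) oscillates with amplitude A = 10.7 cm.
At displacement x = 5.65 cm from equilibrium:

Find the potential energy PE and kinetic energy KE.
E_total = ½kA² = ½×22.9×(0.107)² = 0.1311 J
PE = ½kx² = ½×22.9×(0.0565)² = 0.03655 J
KE = E_total − PE = 0.09454 J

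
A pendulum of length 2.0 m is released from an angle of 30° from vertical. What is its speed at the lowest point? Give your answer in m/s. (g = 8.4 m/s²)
h = L(1 − cosθ) = 2.0×(1 − cos30°) = 0.2679 m
v = √(2gh) = √(2×8.4×0.2679) = 2.122 m/s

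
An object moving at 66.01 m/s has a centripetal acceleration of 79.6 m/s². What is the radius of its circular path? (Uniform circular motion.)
r = v²/a_c = 66.01²/79.6 = 54.74 m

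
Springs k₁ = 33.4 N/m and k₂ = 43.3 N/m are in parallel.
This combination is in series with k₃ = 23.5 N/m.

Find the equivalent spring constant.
k₁₂ = k₁ + k₂ = 76.7 N/m (parallel)
1/k_eq = 1/k₁₂ + 1/k₃ → k_eq = 17.99 N/m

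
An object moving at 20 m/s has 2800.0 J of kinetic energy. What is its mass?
KE = ½mv² → m = 2KE/v² = 2×2800.0/20² = 14.0 kg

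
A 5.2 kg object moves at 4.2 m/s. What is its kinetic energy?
KE = ½mv² = ½×5.2×4.2² = 45.864 J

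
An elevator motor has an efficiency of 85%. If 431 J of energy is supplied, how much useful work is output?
W_out = η × W_in = 0.85 × 431 = 366.35 J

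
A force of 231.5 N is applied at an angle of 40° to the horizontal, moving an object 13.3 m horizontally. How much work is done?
W = Fd cosθ = 231.5×13.3×cos(40°) = 2358.6 J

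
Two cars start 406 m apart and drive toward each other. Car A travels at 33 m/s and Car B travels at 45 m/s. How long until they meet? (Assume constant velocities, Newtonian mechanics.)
Combined speed: v_combined = 33 + 45 = 78 m/s
Time to meet: t = d/78 = 406/78 = 5.21 s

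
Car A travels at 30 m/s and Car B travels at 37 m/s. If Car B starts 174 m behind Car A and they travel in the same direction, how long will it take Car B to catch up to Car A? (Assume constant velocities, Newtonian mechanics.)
Relative speed: v_rel = 37 - 30 = 7 m/s
Time to catch: t = d₀/v_rel = 174/7 = 24.86 s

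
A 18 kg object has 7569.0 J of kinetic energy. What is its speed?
KE = ½mv² → v = √(2KE/m) = √(2×7569.0/18) = 29.0 m/s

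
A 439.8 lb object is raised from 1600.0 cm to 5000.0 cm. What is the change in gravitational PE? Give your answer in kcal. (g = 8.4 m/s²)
ΔPE = mg(h₂ − h₁) = 199.5 kg × 8.4 m/s² × (50 − 16) m = 5.697e+04 J = 13.62 kcal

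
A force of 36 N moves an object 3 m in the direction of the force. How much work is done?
W = Fd = 36×3 = 108.0 J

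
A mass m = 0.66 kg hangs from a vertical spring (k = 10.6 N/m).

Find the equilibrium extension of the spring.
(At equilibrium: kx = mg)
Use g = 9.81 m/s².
x_eq = mg/k = 0.66×9.81/10.6 = 0.6108 m = 61.08 cm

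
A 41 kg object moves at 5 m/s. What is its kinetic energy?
KE = ½mv² = ½×41×5² = 512.5 J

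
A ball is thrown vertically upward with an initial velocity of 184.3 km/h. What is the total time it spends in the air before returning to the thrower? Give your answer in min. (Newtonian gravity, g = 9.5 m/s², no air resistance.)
t_total = 2v₀/g (with unit conversion) = 0.1796 min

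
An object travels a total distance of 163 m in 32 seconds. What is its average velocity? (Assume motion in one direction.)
v_avg = Δd / Δt = 163 / 32 = 5.09 m/s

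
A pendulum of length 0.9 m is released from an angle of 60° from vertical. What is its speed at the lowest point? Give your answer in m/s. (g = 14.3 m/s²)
h = L(1 − cosθ) = 0.9×(1 − cos60°) = 0.45 m
v = √(2gh) = √(2×14.3×0.45) = 3.587 m/s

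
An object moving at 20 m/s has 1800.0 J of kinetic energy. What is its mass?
KE = ½mv² → m = 2KE/v² = 2×1800.0/20² = 9.0 kg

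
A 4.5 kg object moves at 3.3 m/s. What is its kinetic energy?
KE = ½mv² = ½×4.5×3.3² = 24.5025 J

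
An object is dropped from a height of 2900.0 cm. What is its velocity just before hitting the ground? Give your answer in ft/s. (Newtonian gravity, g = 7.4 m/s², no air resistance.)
v = √(2gh) (with unit conversion) = 67.97 ft/s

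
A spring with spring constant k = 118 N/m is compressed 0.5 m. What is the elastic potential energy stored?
PE = ½kx² = ½×118×0.5² = 14.75 J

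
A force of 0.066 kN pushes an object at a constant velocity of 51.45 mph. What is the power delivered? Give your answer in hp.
P = Fv = 66 N × 23 m/s = 1518 W = 2.036 hp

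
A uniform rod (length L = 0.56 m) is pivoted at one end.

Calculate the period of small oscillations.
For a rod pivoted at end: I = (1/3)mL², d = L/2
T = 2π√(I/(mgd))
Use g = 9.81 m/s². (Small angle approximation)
I/m = (1/3)L² = 0.1045 m²; d = L/2 = 0.28 m
T = 2π√(I/(mgd)) = 2π√(0.1045/(9.81×0.28)) = 1.226 s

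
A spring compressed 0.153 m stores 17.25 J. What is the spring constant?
PE = ½kx² → k = 2PE/x² = 2×17.25/0.153² = 1474.0 N/m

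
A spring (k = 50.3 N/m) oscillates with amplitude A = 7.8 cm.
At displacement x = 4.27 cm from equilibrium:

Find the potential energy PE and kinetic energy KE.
E_total = ½kA² = ½×50.3×(0.078)² = 0.153 J
PE = ½kx² = ½×50.3×(0.0427)² = 0.04586 J
KE = E_total − PE = 0.1072 J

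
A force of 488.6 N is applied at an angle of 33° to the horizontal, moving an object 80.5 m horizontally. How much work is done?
W = Fd cosθ = 488.6×80.5×cos(33°) = 32987.0 J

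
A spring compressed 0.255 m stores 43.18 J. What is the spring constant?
PE = ½kx² → k = 2PE/x² = 2×43.18/0.255² = 1328.0 N/m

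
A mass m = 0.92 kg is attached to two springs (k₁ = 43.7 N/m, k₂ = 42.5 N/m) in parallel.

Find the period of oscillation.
k_eq = k₁+k₂ = 86.2 N/m
T = 2π√(m/k_eq) = 2π√(0.92/86.2) = 0.6491 s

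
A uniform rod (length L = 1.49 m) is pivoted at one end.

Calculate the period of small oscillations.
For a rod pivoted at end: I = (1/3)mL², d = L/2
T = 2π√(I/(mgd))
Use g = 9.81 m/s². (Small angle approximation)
I/m = (1/3)L² = 0.74 m²; d = L/2 = 0.745 m
T = 2π√(I/(mgd)) = 2π√(0.74/(9.81×0.745)) = 1.999 s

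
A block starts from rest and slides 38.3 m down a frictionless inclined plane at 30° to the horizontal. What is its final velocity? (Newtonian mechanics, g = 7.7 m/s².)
a = g sin(θ) = 7.7 × sin(30°) = 3.85 m/s²
v = √(2ad) = √(2 × 3.85 × 38.3) = 17.17 m/s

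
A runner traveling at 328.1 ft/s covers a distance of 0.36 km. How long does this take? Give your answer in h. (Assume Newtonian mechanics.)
t = d/v (with unit conversion) = 0.001 h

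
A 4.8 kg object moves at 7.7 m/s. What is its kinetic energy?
KE = ½mv² = ½×4.8×7.7² = 142.296 J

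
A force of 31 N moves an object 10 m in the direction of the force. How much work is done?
W = Fd = 31×10 = 310.0 J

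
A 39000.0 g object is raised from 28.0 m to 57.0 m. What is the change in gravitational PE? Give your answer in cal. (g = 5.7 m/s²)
ΔPE = mg(h₂ − h₁) = 39 kg × 5.7 m/s² × (57 − 28) m = 6447 J = 1541.0 cal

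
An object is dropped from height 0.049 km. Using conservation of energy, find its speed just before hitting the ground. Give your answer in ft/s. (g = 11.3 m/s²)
mgh = ½mv² → v = √(2gh) = √(2×11.3×49) = 33.28 m/s = 109.2 ft/s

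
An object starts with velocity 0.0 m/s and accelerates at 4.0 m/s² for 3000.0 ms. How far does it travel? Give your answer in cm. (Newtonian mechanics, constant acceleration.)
d = v₀t + ½at² (with unit conversion) = 1800.0 cm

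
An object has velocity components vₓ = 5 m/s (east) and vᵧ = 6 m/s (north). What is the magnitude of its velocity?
|v| = √(vₓ² + vᵧ²) = √(5² + 6²) = √(61) = 7.81 m/s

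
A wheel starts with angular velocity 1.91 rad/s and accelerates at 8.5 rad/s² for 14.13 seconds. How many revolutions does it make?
θ = ω₀t + ½αt² = 1.91×14.13 + ½×8.5×14.13² = 875.53 rad
Revolutions = θ/(2π) = 875.53/(2π) = 139.34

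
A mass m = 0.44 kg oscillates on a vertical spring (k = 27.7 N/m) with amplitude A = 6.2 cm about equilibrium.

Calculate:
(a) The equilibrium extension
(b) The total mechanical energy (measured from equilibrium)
x_eq = mg/k = 0.44×9.81/27.7 = 0.1558 m = 15.58 cm
E = ½kA² = ½×27.7×(0.062)² = 0.05324 J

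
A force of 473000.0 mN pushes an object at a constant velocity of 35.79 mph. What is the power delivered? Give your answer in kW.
P = Fv = 473 N × 16 m/s = 7568 W = 7.568 kW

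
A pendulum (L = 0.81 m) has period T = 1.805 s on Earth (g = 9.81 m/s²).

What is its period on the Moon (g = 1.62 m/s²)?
T = 2π√(L/g), so T_moon/T_earth = √(g_earth/g_moon)
T_moon = 2π√(0.81/1.62) = 4.443 s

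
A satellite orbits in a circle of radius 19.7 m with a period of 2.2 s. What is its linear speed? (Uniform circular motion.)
v = 2πr/T = 2π×19.7/2.2 = 56.26 m/s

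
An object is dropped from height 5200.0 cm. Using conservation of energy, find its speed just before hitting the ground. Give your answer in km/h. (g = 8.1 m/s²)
mgh = ½mv² → v = √(2gh) = √(2×8.1×52) = 29.02 m/s = 104.5 km/h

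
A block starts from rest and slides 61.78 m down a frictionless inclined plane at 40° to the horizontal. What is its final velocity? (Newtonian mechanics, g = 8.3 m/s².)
a = g sin(θ) = 8.3 × sin(40°) = 5.34 m/s²
v = √(2ad) = √(2 × 5.34 × 61.78) = 25.68 m/s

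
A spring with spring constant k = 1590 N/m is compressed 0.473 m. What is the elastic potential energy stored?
PE = ½kx² = ½×1590×0.473² = 177.9 J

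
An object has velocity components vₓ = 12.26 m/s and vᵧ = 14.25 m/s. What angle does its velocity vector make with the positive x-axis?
θ = arctan(vᵧ/vₓ) = arctan(14.25/12.26) = 49.29°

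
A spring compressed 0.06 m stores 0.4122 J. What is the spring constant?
PE = ½kx² → k = 2PE/x² = 2×0.4122/0.06² = 229.0 N/m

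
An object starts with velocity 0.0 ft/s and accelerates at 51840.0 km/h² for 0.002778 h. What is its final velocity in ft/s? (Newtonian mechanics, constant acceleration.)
v = v₀ + at (with unit conversion) = 131.2 ft/s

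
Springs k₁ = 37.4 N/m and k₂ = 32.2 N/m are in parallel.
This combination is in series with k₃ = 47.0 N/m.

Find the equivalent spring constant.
k₁₂ = k₁ + k₂ = 69.6 N/m (parallel)
1/k_eq = 1/k₁₂ + 1/k₃ → k_eq = 28.05 N/m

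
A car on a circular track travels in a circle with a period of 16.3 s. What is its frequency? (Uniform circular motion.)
f = 1/T = 1/16.3 = 0.0613 Hz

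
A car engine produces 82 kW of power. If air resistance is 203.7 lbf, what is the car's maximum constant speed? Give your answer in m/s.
P = Fv → v = P/F = 82000 W / 906.1 N = 90.5 m/s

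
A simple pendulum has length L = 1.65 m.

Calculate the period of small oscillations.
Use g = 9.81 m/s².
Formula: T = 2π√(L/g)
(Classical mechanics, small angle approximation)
T = 2π√(L/g) = 2π√(1.65/9.81) = 2.577 s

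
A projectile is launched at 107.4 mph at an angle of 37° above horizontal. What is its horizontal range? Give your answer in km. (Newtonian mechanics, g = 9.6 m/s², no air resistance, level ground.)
R = v₀² sin(2θ) / g (with unit conversion) = 0.2308 km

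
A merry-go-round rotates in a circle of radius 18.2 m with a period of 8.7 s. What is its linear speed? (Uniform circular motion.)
v = 2πr/T = 2π×18.2/8.7 = 13.14 m/s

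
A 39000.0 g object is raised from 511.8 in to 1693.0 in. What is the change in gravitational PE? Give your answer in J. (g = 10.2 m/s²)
ΔPE = mg(h₂ − h₁) = 39 kg × 10.2 m/s² × (43 − 13) m = 1.193e+04 J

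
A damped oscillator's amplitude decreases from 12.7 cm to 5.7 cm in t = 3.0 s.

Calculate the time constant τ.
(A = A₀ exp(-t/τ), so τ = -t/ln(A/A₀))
A/A₀ = 5.7/12.7 = 0.4488; ln(A/A₀) = -0.8011
τ = −t/ln(A/A₀) = −3.0/-0.8011 = 3.745 s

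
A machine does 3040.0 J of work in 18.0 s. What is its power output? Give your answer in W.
P = W/t = 3040 J / 18 s = 168.9 W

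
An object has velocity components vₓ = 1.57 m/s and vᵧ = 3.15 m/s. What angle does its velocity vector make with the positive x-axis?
θ = arctan(vᵧ/vₓ) = arctan(3.15/1.57) = 63.51°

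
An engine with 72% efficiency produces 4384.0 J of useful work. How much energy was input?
W_in = W_out/η = 4384.0/0.72 = 6088.9 J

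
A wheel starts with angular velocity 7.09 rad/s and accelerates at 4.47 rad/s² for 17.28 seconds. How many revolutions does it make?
θ = ω₀t + ½αt² = 7.09×17.28 + ½×4.47×17.28² = 789.88 rad
Revolutions = θ/(2π) = 789.88/(2π) = 125.71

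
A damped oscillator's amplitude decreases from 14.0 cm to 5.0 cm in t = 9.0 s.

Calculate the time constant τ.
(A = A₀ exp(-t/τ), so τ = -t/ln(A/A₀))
A/A₀ = 5.0/14.0 = 0.3571; ln(A/A₀) = -1.03
τ = −t/ln(A/A₀) = −9.0/-1.03 = 8.741 s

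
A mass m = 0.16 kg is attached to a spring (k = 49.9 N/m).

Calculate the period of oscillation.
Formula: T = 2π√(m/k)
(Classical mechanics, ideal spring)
T = 2π√(m/k) = 2π√(0.16/49.9) = 0.3558 s; f = 1/T = 2.811 Hz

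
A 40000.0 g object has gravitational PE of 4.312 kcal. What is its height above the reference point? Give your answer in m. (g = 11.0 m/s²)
PE = mgh → h = PE/(mg) = 1.804e+04 J / (40 kg × 11.0 m/s²) = 41 m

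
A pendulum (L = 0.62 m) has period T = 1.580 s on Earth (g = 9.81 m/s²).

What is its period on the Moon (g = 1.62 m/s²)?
T = 2π√(L/g), so T_moon/T_earth = √(g_earth/g_moon)
T_moon = 2π√(0.62/1.62) = 3.887 s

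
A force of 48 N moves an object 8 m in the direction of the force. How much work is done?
W = Fd = 48×8 = 384.0 J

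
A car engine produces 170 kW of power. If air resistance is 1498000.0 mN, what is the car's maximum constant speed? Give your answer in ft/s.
P = Fv → v = P/F = 170000 W / 1498 N = 113.5 m/s = 372.3 ft/s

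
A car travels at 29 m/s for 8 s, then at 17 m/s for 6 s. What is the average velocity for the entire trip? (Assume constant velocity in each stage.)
d₁ = v₁t₁ = 29 × 8 = 232 m
d₂ = v₂t₂ = 17 × 6 = 102 m
d_total = 334 m, t_total = 14 s
v_avg = d_total/t_total = 334/14 = 23.86 m/s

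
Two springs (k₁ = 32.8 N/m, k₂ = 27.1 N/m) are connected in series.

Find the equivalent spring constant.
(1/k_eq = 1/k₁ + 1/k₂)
1/k_eq = 1/32.8 + 1/27.1 = 0.067388; k_eq = 14.84 N/m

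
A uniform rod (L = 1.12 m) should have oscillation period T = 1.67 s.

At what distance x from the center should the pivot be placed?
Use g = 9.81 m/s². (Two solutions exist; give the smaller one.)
T = 2π√((L²/12 + x²)/(gx)). Let c = T²g/(4π²) = 0.693.
x² − cx + L²/12 = 0 → x = (c − √(c² − L²/3))/2 = 0.2219 m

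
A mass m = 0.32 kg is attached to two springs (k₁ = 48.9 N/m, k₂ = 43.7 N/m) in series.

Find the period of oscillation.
k_eq = k₁k₂/(k₁+k₂) = 23.08 N/m
T = 2π√(m/k_eq) = 2π√(0.32/23.08) = 0.7399 s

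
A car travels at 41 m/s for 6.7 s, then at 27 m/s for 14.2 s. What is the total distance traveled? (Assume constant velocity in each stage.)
d₁ = v₁t₁ = 41 × 6.7 = 274.7 m
d₂ = v₂t₂ = 27 × 14.2 = 383.4 m
d_total = 274.7 + 383.4 = 658.1 m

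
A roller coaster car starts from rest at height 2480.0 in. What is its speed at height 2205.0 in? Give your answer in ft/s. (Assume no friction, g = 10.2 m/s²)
mgh₁ = ½mv₂² + mgh₂ → v₂ = √(2g(h₁−h₂)) = √(2×10.2×(62.99−56.01)) = 11.94 m/s = 39.16 ft/s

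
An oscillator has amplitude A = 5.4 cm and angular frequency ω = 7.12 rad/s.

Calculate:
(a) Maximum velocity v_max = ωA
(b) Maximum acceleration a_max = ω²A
v_max = ωA = 7.12×0.054 = 0.3845 m/s
a_max = ω²A = 7.12²×0.054 = 2.737 m/s²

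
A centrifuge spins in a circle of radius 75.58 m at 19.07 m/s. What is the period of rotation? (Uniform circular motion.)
T = 2πr/v = 2π×75.58/19.07 = 24.9 s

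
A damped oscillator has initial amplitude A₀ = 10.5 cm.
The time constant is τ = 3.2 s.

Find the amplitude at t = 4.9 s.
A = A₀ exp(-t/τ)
A = A₀ exp(−t/τ) = 10.5×exp(−4.9/3.2) = 2.271 cm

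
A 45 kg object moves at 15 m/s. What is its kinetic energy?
KE = ½mv² = ½×45×15² = 5062.5 J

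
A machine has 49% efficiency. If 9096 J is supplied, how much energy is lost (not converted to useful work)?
W_out = η × W_in = 0.49×9096 = 4457.0 J
W_lost = W_in − W_out = 9096 − 4457.0 = 4639.0 J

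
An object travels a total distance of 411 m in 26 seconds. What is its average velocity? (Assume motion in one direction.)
v_avg = Δd / Δt = 411 / 26 = 15.81 m/s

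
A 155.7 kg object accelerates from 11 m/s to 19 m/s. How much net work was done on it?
W_net = ΔKE = ½m(v₂² − v₁²) = ½×155.7×(19² − 11²) = 18684.0 J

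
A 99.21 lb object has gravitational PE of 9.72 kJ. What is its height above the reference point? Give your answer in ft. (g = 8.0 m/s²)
PE = mgh → h = PE/(mg) = 9720 J / (45 kg × 8.0 m/s²) = 27 m = 88.58 ft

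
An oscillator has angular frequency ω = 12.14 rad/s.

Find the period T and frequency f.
T = 2π/ω = 2π/12.14 = 0.5176 s; f = ω/2π = 1.932 Hz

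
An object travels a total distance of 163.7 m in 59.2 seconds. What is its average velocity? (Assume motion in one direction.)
v_avg = Δd / Δt = 163.7 / 59.2 = 2.77 m/s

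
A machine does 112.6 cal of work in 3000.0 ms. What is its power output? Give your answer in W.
P = W/t = 471.1 J / 3 s = 157 W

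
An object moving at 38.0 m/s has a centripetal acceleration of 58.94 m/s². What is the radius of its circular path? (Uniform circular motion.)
r = v²/a_c = 38.0²/58.94 = 24.5 m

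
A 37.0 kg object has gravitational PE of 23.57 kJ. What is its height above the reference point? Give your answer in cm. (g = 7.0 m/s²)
PE = mgh → h = PE/(mg) = 2.357e+04 J / (37 kg × 7.0 m/s²) = 91 m = 9100.0 cm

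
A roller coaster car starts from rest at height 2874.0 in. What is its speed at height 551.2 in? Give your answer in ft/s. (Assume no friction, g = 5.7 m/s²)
mgh₁ = ½mv₂² + mgh₂ → v₂ = √(2g(h₁−h₂)) = √(2×5.7×(73−14)) = 25.93 m/s = 85.09 ft/s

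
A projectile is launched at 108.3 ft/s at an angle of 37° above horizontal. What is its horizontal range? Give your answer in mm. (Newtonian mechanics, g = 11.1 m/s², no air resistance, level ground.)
R = v₀² sin(2θ) / g (with unit conversion) = 94360.0 mm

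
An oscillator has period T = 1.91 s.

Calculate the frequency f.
f = 1/T = 1/1.91 = 0.5236 Hz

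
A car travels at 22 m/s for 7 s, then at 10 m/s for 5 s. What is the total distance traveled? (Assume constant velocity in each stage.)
d₁ = v₁t₁ = 22 × 7 = 154 m
d₂ = v₂t₂ = 10 × 5 = 50 m
d_total = 154 + 50 = 204 m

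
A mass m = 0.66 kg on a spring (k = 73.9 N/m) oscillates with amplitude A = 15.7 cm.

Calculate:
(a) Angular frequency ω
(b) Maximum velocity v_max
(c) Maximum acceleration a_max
ω = √(k/m) = √(73.9/0.66) = 10.58 rad/s
v_max = ωA = 10.58×0.157 = 1.661 m/s
a_max = ω²A = 10.58²×0.157 = 17.58 m/s²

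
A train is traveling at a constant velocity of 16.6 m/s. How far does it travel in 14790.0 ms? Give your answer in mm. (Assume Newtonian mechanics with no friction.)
d = vt (with unit conversion) = 245500.0 mm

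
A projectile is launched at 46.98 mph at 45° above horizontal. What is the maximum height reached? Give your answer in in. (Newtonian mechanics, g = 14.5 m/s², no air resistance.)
H = v₀²sin²(θ)/(2g) (with unit conversion) = 299.4 in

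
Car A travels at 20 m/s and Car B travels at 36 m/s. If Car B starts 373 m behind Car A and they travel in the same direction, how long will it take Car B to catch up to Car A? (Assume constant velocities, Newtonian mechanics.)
Relative speed: v_rel = 36 - 20 = 16 m/s
Time to catch: t = d₀/v_rel = 373/16 = 23.31 s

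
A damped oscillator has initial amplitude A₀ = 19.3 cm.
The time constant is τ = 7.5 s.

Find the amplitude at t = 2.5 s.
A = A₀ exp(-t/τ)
A = A₀ exp(−t/τ) = 19.3×exp(−2.5/7.5) = 13.83 cm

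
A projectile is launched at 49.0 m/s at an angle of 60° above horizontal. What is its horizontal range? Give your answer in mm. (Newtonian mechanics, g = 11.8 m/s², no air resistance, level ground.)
R = v₀² sin(2θ) / g (with unit conversion) = 176200.0 mm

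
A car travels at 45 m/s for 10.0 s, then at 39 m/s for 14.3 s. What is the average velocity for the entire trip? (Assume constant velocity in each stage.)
d₁ = v₁t₁ = 45 × 10.0 = 450 m
d₂ = v₂t₂ = 39 × 14.3 = 557.7 m
d_total = 1007.7 m, t_total = 24.3 s
v_avg = d_total/t_total = 1007.7/24.3 = 41.47 m/s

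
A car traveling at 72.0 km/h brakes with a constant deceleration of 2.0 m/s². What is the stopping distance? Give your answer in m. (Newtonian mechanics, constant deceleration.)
d = v₀² / (2a) (with unit conversion) = 100.0 m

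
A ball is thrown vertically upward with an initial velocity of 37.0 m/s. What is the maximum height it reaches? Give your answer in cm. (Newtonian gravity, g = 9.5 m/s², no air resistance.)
h_max = v₀²/(2g) (with unit conversion) = 7205.0 cm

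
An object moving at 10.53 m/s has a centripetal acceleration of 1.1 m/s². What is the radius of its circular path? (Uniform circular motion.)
r = v²/a_c = 10.53²/1.1 = 100.8 m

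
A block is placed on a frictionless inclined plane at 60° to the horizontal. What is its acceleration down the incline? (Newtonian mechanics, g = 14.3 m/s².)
a = g sin(θ) = 14.3 × sin(60°) = 14.3 × 0.866 = 12.38 m/s²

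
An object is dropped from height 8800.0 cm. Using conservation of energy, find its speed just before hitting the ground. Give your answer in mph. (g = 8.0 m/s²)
mgh = ½mv² → v = √(2gh) = √(2×8.0×88) = 37.52 m/s = 83.94 mph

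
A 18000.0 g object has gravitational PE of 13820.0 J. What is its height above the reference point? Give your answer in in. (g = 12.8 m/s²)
PE = mgh → h = PE/(mg) = 1.382e+04 J / (18 kg × 12.8 m/s²) = 59.98 m = 2362.0 in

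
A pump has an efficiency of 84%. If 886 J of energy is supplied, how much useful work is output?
W_out = η × W_in = 0.84 × 886 = 744.24 J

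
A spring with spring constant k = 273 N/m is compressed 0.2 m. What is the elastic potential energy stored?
PE = ½kx² = ½×273×0.2² = 5.46 J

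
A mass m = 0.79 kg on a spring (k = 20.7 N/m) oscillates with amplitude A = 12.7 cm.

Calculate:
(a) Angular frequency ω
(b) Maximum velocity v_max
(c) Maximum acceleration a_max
ω = √(k/m) = √(20.7/0.79) = 5.119 rad/s
v_max = ωA = 5.119×0.127 = 0.6501 m/s
a_max = ω²A = 5.119²×0.127 = 3.328 m/s²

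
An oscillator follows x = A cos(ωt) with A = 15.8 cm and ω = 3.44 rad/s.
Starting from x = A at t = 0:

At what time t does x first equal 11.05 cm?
cos(ωt) = x/A = 11.05/15.8 = 0.6994
ωt = arccos(0.6994) = 0.7963 rad
t = 0.7963/3.44 = 0.2315 s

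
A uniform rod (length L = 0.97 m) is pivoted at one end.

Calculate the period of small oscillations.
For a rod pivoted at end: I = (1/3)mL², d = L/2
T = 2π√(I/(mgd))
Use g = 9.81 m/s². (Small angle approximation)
I/m = (1/3)L² = 0.3136 m²; d = L/2 = 0.485 m
T = 2π√(I/(mgd)) = 2π√(0.3136/(9.81×0.485)) = 1.613 s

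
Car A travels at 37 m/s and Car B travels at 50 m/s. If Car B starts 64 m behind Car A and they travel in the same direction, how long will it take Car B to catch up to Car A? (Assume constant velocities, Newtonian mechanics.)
Relative speed: v_rel = 50 - 37 = 13 m/s
Time to catch: t = d₀/v_rel = 64/13 = 4.92 s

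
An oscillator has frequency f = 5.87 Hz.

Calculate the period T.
T = 1/f = 1/5.87 = 0.1704 s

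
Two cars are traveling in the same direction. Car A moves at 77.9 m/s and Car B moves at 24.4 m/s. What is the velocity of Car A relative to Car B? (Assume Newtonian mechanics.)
v_rel = v_A - v_B = 77.9 - 24.4 = 53.5 m/s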